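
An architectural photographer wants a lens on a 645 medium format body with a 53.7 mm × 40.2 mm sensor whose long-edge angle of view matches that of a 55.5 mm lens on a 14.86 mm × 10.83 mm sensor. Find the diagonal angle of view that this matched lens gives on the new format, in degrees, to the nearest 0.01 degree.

18.99°

Equal long-edge AOV ⇒ f₂ = f₁ · 53.7/14.86 = 55.5 × 3.61373 ≈ 200.5619 mm.
Sensor diagonal = √(53.7² + 40.2²) = √4499.7300 ≈ 67.0800 mm.
Diagonal AOV on the new format = 2·arctan(67.0800 / (2 × 200.5619)) = 2·arctan(0.16723) ≈ 18.9875°.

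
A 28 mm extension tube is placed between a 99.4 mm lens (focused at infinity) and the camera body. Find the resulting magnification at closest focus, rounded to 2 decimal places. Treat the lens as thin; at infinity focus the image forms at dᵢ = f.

0.28×

The tube moves the image plane from f to f + e, so dᵢ = 99.4 + 28 = 127.4 mm. Focus is achieved when 1/f = 1/dₒ + 1/dᵢ, giving dₒ = 1/(1/f − 1/(f+e)).
Magnification m = dᵢ/dₒ = (f+e)·(1/f − 1/(f+e)) = e/f = 28/99.4 ≈ 0.2817.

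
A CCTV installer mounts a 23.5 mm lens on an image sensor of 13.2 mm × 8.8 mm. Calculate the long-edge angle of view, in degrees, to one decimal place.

31.4°

Angle of view α = 2·arctan(w/2f) with w = 13.2 mm and f = 23.5 mm.
w/2f = 0.28085; arctan(0.28085) ≈ 15.6875°, so α ≈ 31.3749°.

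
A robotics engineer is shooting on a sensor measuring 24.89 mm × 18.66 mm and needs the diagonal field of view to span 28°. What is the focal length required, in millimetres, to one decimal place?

62.4 mm

Sensor diagonal = √(24.89² + 18.66²) = √967.7077 ≈ 31.1080 mm.
From α = 2·arctan(d/2f) we get f = d / (2·tan(α/2)).
With d = 31.1080 mm and α/2 = 14°, tan(α/2) ≈ 0.24933, so f ≈ 31.1080 / 0.49866 ≈ 62.3837 mm.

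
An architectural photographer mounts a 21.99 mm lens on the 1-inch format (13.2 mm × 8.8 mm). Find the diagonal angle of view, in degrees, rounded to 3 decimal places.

39.671°

Sensor diagonal = √(13.2² + 8.8²) = √251.6800 ≈ 15.8644 mm.
Angle of view α = 2·arctan(d/2f) with d = 15.8644 mm and f = 21.99 mm.
d/2f = 0.36072; arctan(0.36072) ≈ 19.8353°, so α ≈ 39.6707°.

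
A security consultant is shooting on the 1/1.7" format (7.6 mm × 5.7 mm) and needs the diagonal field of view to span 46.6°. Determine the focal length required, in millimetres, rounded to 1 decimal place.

Sensor diagonal = √(7.6² + 5.7²) = √90.2500 ≈ 9.5000 mm.
From α = 2·arctan(d/2f) we get f = d / (2·tan(α/2)).
With d = 9.5000 mm and α/2 = 23.3°, tan(α/2) ≈ 0.43067, so f ≈ 9.5000 / 0.86134 ≈ 11.0294 mm.

11.0 mm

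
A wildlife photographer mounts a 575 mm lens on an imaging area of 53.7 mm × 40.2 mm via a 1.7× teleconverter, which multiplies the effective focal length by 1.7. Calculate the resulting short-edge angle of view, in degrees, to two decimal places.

2.36°

Effective focal length f = 575 × 1.7 = 977.5 mm.
α = 2·arctan(40.2 / (2 × 977.5)) = 2·arctan(0.02056) ≈ 2.3560°.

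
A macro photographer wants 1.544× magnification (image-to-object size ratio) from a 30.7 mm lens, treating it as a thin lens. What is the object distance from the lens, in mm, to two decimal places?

With m = dᵢ/dₒ and 1/f = 1/dₒ + 1/dᵢ, substituting dᵢ = m·dₒ gives 1/f = (1 + 1/m)/dₒ, hence dₒ = f·(1 + 1/m).
dₒ = 30.7 × (1 + 1/1.544) = 30.7 × 1.64767 ≈ 50.583 mm.

50.58 mm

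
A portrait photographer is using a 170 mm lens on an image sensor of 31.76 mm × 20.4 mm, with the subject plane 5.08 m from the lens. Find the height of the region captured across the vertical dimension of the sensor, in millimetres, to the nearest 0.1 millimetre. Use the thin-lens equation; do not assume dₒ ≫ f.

589.2 mm

dₒ: 5.08 m = 5080 mm.
Similar triangles through the lens centre give W/dₒ = h/dᵢ; with 1/f = 1/dₒ + 1/dᵢ this gives W = h·(dₒ − f)/f.
W = 20.4 mm × (5080 − 170) / 170 = 20.4 × 28.8824 ≈ 589.200 mm.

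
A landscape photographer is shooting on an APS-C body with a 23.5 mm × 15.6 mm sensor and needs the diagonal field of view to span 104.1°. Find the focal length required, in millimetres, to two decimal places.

11.00 mm

Sensor diagonal = √(23.5² + 15.6²) = √795.6100 ≈ 28.2066 mm.
From α = 2·arctan(d/2f) we get f = d / (2·tan(α/2)).
With d = 28.2066 mm and α/2 = 52.05°, tan(α/2) ≈ 1.28225, so f ≈ 28.2066 / 2.56449 ≈ 10.9989 mm.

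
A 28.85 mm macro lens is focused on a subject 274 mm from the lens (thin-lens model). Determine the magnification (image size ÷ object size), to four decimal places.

Thin lens: 1/f = 1/dₒ + 1/dᵢ → 1/dᵢ = 1/28.85 − 1/274 = 0.0310124 mm⁻¹, so dᵢ ≈ 32.2452 mm.
Magnification m = dᵢ/dₒ = 32.2452/274 ≈ 0.11768.

0.1177×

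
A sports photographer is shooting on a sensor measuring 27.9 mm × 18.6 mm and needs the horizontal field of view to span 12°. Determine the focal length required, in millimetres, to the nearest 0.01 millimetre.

132.73 mm

From α = 2·arctan(w/2f) we get f = w / (2·tan(α/2)).
With w = 27.9 mm and α/2 = 6°, tan(α/2) ≈ 0.10510, so f ≈ 27.9 / 0.21021 ≈ 132.7254 mm.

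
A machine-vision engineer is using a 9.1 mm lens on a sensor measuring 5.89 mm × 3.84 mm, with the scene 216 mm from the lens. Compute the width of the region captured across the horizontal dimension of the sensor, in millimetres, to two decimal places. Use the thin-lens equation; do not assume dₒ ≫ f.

Similar triangles through the lens centre give W/dₒ = w/dᵢ; with 1/f = 1/dₒ + 1/dᵢ this gives W = w·(dₒ − f)/f.
W = 5.89 mm × (216 − 9.1) / 9.1 = 5.89 × 22.7363 ≈ 133.917 mm.

133.92 mm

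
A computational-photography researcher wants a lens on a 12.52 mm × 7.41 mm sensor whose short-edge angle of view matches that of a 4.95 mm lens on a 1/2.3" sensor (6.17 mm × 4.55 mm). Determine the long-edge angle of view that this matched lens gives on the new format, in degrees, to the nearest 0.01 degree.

75.66°

Equal short-edge AOV ⇒ f₂ = f₁ · 7.41/4.55 = 4.95 × 1.62857 ≈ 8.0614 mm.
Long-edge AOV on the new format = 2·arctan(12.52 / (2 × 8.0614)) = 2·arctan(0.77654) ≈ 75.6613°.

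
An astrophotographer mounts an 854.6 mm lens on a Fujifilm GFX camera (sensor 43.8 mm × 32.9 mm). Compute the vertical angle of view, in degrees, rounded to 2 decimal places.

Angle of view α = 2·arctan(h/2f) with h = 32.9 mm and f = 854.6 mm.
h/2f = 0.01925; arctan(0.01925) ≈ 1.1027°, so α ≈ 2.2055°.

2.21°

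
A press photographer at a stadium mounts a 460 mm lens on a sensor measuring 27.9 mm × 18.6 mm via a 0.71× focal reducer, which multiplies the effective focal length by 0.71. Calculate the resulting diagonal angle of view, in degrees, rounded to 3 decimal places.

5.877°

Effective focal length f = 460 × 0.71 = 326.6 mm.
Sensor diagonal = √(27.9² + 18.6²) = √1124.3700 ≈ 33.5316 mm.
α = 2·arctan(33.532 / (2 × 326.6)) = 2·arctan(0.05133) ≈ 5.8773°.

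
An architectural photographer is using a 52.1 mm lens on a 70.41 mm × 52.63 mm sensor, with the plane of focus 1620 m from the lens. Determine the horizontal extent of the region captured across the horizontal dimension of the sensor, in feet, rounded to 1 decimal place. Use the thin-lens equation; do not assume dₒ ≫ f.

7182.6 ft

dₒ: 1620 m = 1.62e+06 mm.
Similar triangles through the lens centre give W/dₒ = w/dᵢ; with 1/f = 1/dₒ + 1/dᵢ this gives W = w·(dₒ − f)/f.
W = 70.41 mm × (1.62e+06 − 52.1) / 52.1 = 70.41 × 31093.0499 ≈ 2189261.644 mm = 2189261.644/304.8 ft = 7182.62 ft.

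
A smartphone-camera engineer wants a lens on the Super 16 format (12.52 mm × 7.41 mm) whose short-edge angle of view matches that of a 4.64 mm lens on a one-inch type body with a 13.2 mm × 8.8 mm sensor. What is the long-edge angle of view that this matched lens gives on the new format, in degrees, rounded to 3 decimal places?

Equal short-edge AOV ⇒ f₂ = f₁ · 7.41/8.8 = 4.64 × 0.84205 ≈ 3.9071 mm.
Long-edge AOV on the new format = 2·arctan(12.52 / (2 × 3.9071)) = 2·arctan(1.60222) ≈ 116.0605°.

116.060°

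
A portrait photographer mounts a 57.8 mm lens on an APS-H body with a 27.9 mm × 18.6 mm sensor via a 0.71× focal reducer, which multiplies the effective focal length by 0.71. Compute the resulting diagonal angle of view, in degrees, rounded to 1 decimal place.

Effective focal length f = 57.8 × 0.71 = 41.038 mm.
Sensor diagonal = √(27.9² + 18.6²) = √1124.3700 ≈ 33.5316 mm.
α = 2·arctan(33.532 / (2 × 41.038)) = 2·arctan(0.40854) ≈ 44.4443°.

44.4°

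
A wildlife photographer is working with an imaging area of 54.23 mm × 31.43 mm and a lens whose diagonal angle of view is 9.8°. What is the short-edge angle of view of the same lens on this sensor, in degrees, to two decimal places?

Sensor diagonal = √(54.23² + 31.43²) = √3928.7378 ≈ 62.6796 mm.
From the diagonal AOV: f = 62.6796 / (2·tan(4.9°)) = 62.6796 / 0.17146 ≈ 365.5632 mm.
Short-edge AOV = 2·arctan(31.43 / (2 × 365.5632)) = 2·arctan(0.04299) ≈ 4.9231°.

4.92°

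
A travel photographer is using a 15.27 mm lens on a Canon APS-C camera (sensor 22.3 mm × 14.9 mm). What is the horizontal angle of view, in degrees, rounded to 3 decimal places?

72.273°

Angle of view α = 2·arctan(w/2f) with w = 22.3 mm and f = 15.27 mm.
w/2f = 0.73019; arctan(0.73019) ≈ 36.1365°, so α ≈ 72.2731°.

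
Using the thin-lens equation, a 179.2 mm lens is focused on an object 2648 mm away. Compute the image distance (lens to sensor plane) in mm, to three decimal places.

192.207 mm

1/dᵢ = 1/f − 1/dₒ = 1/179.2 − 1/2648 = 0.0052027 mm⁻¹.
dᵢ = 1/0.0052027 ≈ 192.2074 mm.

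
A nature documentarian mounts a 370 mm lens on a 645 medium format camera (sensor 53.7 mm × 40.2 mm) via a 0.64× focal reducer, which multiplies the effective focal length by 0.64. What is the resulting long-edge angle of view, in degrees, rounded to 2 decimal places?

Effective focal length f = 370 × 0.64 = 236.8 mm.
α = 2·arctan(53.7 / (2 × 236.8)) = 2·arctan(0.11339) ≈ 12.9379°.

12.94°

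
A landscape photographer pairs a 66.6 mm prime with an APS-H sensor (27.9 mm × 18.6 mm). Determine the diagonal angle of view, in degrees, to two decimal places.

28.26°

Sensor diagonal = √(27.9² + 18.6²) = √1124.3700 ≈ 33.5316 mm.
Angle of view α = 2·arctan(d/2f) with d = 33.5316 mm and f = 66.6 mm.
d/2f = 0.25174; arctan(0.25174) ≈ 14.1300°, so α ≈ 28.2600°.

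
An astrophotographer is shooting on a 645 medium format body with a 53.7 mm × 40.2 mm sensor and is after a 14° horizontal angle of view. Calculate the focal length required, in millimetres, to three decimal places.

218.676 mm

From α = 2·arctan(w/2f) we get f = w / (2·tan(α/2)).
With w = 53.7 mm and α/2 = 7°, tan(α/2) ≈ 0.12278, so f ≈ 53.7 / 0.24557 ≈ 218.6757 mm.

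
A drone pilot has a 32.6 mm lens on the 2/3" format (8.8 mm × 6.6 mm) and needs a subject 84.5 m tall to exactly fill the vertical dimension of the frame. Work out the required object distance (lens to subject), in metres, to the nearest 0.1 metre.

417.4 m

W: 84.5 m = 84500 mm.
Magnification m = h/W = dᵢ/dₒ; combined with 1/f = 1/dₒ + 1/dᵢ this gives dₒ = f·(1 + W/h).
dₒ = 32.6 mm × (1 + 84500/6.6) = 32.6 × 12804.0303 ≈ 417411.388 mm = 417.411 m.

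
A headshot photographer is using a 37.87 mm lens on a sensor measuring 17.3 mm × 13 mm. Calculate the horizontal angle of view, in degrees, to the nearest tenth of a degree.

25.7°

Angle of view α = 2·arctan(w/2f) with w = 17.3 mm and f = 37.87 mm.
w/2f = 0.22841; arctan(0.22841) ≈ 12.8664°, so α ≈ 25.7327°.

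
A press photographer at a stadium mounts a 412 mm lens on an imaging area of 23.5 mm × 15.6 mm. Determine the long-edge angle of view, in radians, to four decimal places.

0.0570 rad

Angle of view α = 2·arctan(w/2f) with w = 23.5 mm and f = 412 mm.
w/2f = 0.02852; arctan(0.02852) ≈ 0.0285 rad, so α ≈ 0.0570 rad.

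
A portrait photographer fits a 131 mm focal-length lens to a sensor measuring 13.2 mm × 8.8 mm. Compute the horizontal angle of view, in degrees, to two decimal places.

Angle of view α = 2·arctan(w/2f) with w = 13.2 mm and f = 131 mm.
w/2f = 0.05038; arctan(0.05038) ≈ 2.8842°, so α ≈ 5.7684°.

5.77°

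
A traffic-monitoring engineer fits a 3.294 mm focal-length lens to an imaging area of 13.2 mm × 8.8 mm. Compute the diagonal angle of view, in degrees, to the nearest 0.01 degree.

134.90°

Sensor diagonal = √(13.2² + 8.8²) = √251.6800 ≈ 15.8644 mm.
Angle of view α = 2·arctan(d/2f) with d = 15.8644 mm and f = 3.294 mm.
d/2f = 2.40808; arctan(2.40808) ≈ 67.4484°, so α ≈ 134.8968°.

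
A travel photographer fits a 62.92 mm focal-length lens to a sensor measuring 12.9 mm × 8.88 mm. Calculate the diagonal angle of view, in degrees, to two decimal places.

Sensor diagonal = √(12.9² + 8.88²) = √245.2644 ≈ 15.6609 mm.
Angle of view α = 2·arctan(d/2f) with d = 15.6609 mm and f = 62.92 mm.
d/2f = 0.12445; arctan(0.12445) ≈ 7.0940°, so α ≈ 14.1881°.

14.19°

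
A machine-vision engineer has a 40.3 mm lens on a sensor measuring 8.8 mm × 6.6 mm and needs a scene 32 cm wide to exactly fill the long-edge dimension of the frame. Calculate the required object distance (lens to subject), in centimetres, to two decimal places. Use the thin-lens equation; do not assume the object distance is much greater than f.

W: 32 cm = 320 mm.
Magnification m = w/W = dᵢ/dₒ; combined with 1/f = 1/dₒ + 1/dᵢ this gives dₒ = f·(1 + W/w).
dₒ = 40.3 mm × (1 + 320/8.8) = 40.3 × 37.3636 ≈ 1505.755 mm = 150.575 cm.

150.58 cm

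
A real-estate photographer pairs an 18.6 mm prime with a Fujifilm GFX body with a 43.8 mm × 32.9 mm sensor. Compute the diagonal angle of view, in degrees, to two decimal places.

Sensor diagonal = √(43.8² + 32.9²) = √3000.8500 ≈ 54.7800 mm.
Angle of view α = 2·arctan(d/2f) with d = 54.7800 mm and f = 18.6 mm.
d/2f = 1.47258; arctan(1.47258) ≈ 55.8204°, so α ≈ 111.6407°.

111.64°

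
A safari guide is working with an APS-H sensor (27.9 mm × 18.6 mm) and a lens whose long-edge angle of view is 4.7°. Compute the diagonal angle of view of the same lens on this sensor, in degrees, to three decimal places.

From the long-edge AOV: f = 27.9 / (2·tan(2.35°)) = 27.9 / 0.08208 ≈ 339.9268 mm.
Sensor diagonal = √(27.9² + 18.6²) = √1124.3700 ≈ 33.5316 mm.
Diagonal AOV = 2·arctan(33.5316 / (2 × 339.9268)) = 2·arctan(0.04932) ≈ 5.6473°.

5.647°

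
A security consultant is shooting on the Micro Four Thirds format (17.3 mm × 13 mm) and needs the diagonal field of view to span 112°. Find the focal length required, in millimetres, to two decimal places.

Sensor diagonal = √(17.3² + 13²) = √468.2900 ≈ 21.6400 mm.
From α = 2·arctan(d/2f) we get f = d / (2·tan(α/2)).
With d = 21.6400 mm and α/2 = 56°, tan(α/2) ≈ 1.48256, so f ≈ 21.6400 / 2.96512 ≈ 7.2982 mm.

7.30 mm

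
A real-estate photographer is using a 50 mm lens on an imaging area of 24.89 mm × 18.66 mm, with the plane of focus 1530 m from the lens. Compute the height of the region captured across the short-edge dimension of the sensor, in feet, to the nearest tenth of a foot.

1873.3 ft

dₒ: 1530 m = 1.53e+06 mm.
Similar triangles through the lens centre give W/dₒ = h/dᵢ; with 1/f = 1/dₒ + 1/dᵢ this gives W = h·(dₒ − f)/f.
W = 18.66 mm × (1.53e+06 − 50) / 50 = 18.66 × 30599.0000 ≈ 570977.340 mm = 570977.340/304.8 ft = 1873.29 ft.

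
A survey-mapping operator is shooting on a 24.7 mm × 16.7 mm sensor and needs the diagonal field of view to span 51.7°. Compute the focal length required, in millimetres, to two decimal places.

30.77 mm

Sensor diagonal = √(24.7² + 16.7²) = √888.9800 ≈ 29.8158 mm.
From α = 2·arctan(d/2f) we get f = d / (2·tan(α/2)).
With d = 29.8158 mm and α/2 = 25.85°, tan(α/2) ≈ 0.48450, so f ≈ 29.8158 / 0.96899 ≈ 30.7699 mm.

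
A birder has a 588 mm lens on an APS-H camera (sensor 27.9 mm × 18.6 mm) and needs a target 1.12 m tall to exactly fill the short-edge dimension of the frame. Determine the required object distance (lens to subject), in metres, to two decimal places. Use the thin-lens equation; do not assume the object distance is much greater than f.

W: 1.12 m = 1120 mm.
Magnification m = h/W = dᵢ/dₒ; combined with 1/f = 1/dₒ + 1/dᵢ this gives dₒ = f·(1 + W/h).
dₒ = 588 mm × (1 + 1120/18.6) = 588 × 61.2151 ≈ 35994.452 mm = 35.9945 m.

35.99 m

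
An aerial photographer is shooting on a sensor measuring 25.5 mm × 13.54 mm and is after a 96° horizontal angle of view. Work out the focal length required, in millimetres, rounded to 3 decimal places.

11.480 mm

From α = 2·arctan(w/2f) we get f = w / (2·tan(α/2)).
With w = 25.5 mm and α/2 = 48°, tan(α/2) ≈ 1.11061, so f ≈ 25.5 / 2.22123 ≈ 11.4802 mm.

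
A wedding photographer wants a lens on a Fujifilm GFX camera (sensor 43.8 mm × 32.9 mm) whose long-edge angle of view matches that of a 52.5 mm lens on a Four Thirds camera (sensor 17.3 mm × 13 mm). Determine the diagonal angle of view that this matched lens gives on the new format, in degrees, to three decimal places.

23.287°

Equal long-edge AOV ⇒ f₂ = f₁ · 43.8/17.3 = 52.5 × 2.53179 ≈ 132.9191 mm.
Sensor diagonal = √(43.8² + 32.9²) = √3000.8500 ≈ 54.7800 mm.
Diagonal AOV on the new format = 2·arctan(54.7800 / (2 × 132.9191)) = 2·arctan(0.20607) ≈ 23.2874°.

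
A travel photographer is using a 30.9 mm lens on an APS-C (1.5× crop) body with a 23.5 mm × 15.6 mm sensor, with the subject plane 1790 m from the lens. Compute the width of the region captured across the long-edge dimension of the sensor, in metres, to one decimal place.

1361.3 m

dₒ: 1790 m = 1.79e+06 mm.
Similar triangles through the lens centre give W/dₒ = w/dᵢ; with 1/f = 1/dₒ + 1/dᵢ this gives W = w·(dₒ − f)/f.
W = 23.5 mm × (1.79e+06 − 30.9) / 30.9 = 23.5 × 57927.8026 ≈ 1361303.361 mm = 1361.3 m.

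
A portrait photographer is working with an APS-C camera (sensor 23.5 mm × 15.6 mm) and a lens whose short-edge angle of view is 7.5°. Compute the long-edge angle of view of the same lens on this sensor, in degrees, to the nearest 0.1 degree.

From the short-edge AOV: f = 15.6 / (2·tan(3.75°)) = 15.6 / 0.13109 ≈ 119.0050 mm.
Long-edge AOV = 2·arctan(23.5 / (2 × 119.0050)) = 2·arctan(0.09874) ≈ 11.2777°.

11.3°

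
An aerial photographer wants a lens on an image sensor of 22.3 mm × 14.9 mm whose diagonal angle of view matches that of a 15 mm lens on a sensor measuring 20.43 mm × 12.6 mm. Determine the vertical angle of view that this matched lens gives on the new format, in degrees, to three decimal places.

Sensor diagonal = √(20.43² + 12.6²) = √576.1449 ≈ 24.0030 mm.
Sensor diagonal = √(22.3² + 14.9²) = √719.3000 ≈ 26.8198 mm.
Equal diagonal AOV ⇒ f₂ = f₁ · 26.8198/24.0030 = 15 × 1.11735 ≈ 16.7602 mm.
Vertical AOV on the new format = 2·arctan(14.9 / (2 × 16.7602)) = 2·arctan(0.44450) ≈ 47.9307°.

47.931°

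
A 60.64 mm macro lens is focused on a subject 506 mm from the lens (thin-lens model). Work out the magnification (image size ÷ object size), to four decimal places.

0.1362×

Thin lens: 1/f = 1/dₒ + 1/dᵢ → 1/dᵢ = 1/60.64 − 1/506 = 0.0145145 mm⁻¹, so dᵢ ≈ 68.8967 mm.
Magnification m = dᵢ/dₒ = 68.8967/506 ≈ 0.13616.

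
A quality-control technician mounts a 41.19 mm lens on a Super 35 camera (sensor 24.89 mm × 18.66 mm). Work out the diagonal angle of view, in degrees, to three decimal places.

41.375°

Sensor diagonal = √(24.89² + 18.66²) = √967.7077 ≈ 31.1080 mm.
Angle of view α = 2·arctan(d/2f) with d = 31.1080 mm and f = 41.19 mm.
d/2f = 0.37762; arctan(0.37762) ≈ 20.6873°, so α ≈ 41.3747°.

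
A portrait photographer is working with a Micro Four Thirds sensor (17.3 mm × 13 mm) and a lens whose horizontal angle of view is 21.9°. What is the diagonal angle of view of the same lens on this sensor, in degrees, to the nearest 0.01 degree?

27.21°

From the horizontal AOV: f = 17.3 / (2·tan(10.95°)) = 17.3 / 0.38695 ≈ 44.7087 mm.
Sensor diagonal = √(17.3² + 13²) = √468.2900 ≈ 21.6400 mm.
Diagonal AOV = 2·arctan(21.6400 / (2 × 44.7087)) = 2·arctan(0.24201) ≈ 27.2093°.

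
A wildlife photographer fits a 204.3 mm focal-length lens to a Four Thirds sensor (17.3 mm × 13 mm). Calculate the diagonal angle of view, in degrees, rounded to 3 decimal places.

6.063°

Sensor diagonal = √(17.3² + 13²) = √468.2900 ≈ 21.6400 mm.
Angle of view α = 2·arctan(d/2f) with d = 21.6400 mm and f = 204.3 mm.
d/2f = 0.05296; arctan(0.05296) ≈ 3.0316°, so α ≈ 6.0633°.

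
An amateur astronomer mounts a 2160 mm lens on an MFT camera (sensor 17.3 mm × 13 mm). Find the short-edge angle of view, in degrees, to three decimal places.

0.345°

Angle of view α = 2·arctan(h/2f) with h = 13 mm and f = 2160 mm.
h/2f = 0.00301; arctan(0.00301) ≈ 0.1724°, so α ≈ 0.3448°.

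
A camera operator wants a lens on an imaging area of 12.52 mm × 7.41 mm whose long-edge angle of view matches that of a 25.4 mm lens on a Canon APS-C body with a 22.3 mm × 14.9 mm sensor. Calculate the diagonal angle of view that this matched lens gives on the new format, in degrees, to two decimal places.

54.05°

Equal long-edge AOV ⇒ f₂ = f₁ · 12.52/22.3 = 25.4 × 0.56143 ≈ 14.2604 mm.
Sensor diagonal = √(12.52² + 7.41²) = √211.6585 ≈ 14.5485 mm.
Diagonal AOV on the new format = 2·arctan(14.5485 / (2 × 14.2604)) = 2·arctan(0.51010) ≈ 54.0522°.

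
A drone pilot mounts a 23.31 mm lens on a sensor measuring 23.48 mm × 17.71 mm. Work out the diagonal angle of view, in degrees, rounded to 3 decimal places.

64.491°

Sensor diagonal = √(23.48² + 17.71²) = √864.9545 ≈ 29.4101 mm.
Angle of view α = 2·arctan(d/2f) with d = 29.4101 mm and f = 23.31 mm.
d/2f = 0.63085; arctan(0.63085) ≈ 32.2457°, so α ≈ 64.4913°.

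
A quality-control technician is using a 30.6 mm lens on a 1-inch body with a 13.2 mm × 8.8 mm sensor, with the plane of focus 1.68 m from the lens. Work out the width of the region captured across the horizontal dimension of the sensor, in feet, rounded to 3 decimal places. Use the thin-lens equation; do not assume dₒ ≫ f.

2.334 ft

dₒ: 1.68 m = 1680 mm.
Similar triangles through the lens centre give W/dₒ = w/dᵢ; with 1/f = 1/dₒ + 1/dᵢ this gives W = w·(dₒ − f)/f.
W = 13.2 mm × (1680 − 30.6) / 30.6 = 13.2 × 53.9020 ≈ 711.506 mm = 711.506/304.8 ft = 2.33434 ft.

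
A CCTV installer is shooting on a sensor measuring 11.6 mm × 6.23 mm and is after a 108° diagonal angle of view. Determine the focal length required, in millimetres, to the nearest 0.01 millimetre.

4.78 mm

Sensor diagonal = √(11.6² + 6.23²) = √173.3729 ≈ 13.1671 mm.
From α = 2·arctan(d/2f) we get f = d / (2·tan(α/2)).
With d = 13.1671 mm and α/2 = 54°, tan(α/2) ≈ 1.37638, so f ≈ 13.1671 / 2.75276 ≈ 4.7832 mm.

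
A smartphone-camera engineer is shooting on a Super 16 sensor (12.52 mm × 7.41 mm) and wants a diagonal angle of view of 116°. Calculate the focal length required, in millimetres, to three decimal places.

Sensor diagonal = √(12.52² + 7.41²) = √211.6585 ≈ 14.5485 mm.
From α = 2·arctan(d/2f) we get f = d / (2·tan(α/2)).
With d = 14.5485 mm and α/2 = 58°, tan(α/2) ≈ 1.60033, so f ≈ 14.5485 / 3.20067 ≈ 4.5455 mm.

4.545 mm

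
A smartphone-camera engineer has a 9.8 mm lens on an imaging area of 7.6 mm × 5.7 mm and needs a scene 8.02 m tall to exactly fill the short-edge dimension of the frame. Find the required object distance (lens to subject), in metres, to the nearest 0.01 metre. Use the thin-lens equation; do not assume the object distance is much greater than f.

W: 8.02 m = 8020 mm.
Magnification m = h/W = dᵢ/dₒ; combined with 1/f = 1/dₒ + 1/dᵢ this gives dₒ = f·(1 + W/h).
dₒ = 9.8 mm × (1 + 8020/5.7) = 9.8 × 1408.0175 ≈ 13798.572 mm = 13.7986 m.

13.80 m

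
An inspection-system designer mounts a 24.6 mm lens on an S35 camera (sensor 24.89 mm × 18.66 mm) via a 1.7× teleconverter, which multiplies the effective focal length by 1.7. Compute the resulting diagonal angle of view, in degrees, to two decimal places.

40.80°

Effective focal length f = 24.6 × 1.7 = 41.82 mm.
Sensor diagonal = √(24.89² + 18.66²) = √967.7077 ≈ 31.1080 mm.
α = 2·arctan(31.108 / (2 × 41.82)) = 2·arctan(0.37193) ≈ 40.8031°.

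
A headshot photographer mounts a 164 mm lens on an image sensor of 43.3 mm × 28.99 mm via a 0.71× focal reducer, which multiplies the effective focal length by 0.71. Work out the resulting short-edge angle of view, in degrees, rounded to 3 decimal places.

14.192°

Effective focal length f = 164 × 0.71 = 116.44 mm.
α = 2·arctan(28.99 / (2 × 116.44)) = 2·arctan(0.12448) ≈ 14.1919°.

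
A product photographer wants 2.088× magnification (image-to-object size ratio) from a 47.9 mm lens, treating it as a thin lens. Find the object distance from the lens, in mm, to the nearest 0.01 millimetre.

With m = dᵢ/dₒ and 1/f = 1/dₒ + 1/dᵢ, substituting dᵢ = m·dₒ gives 1/f = (1 + 1/m)/dₒ, hence dₒ = f·(1 + 1/m).
dₒ = 47.9 × (1 + 1/2.088) = 47.9 × 1.47893 ≈ 70.841 mm.

70.84 mm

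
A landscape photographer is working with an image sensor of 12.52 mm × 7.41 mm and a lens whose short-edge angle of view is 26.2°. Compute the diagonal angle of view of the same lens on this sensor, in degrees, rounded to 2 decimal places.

From the short-edge AOV: f = 7.41 / (2·tan(13.1°)) = 7.41 / 0.46541 ≈ 15.9213 mm.
Sensor diagonal = √(12.52² + 7.41²) = √211.6585 ≈ 14.5485 mm.
Diagonal AOV = 2·arctan(14.5485 / (2 × 15.9213)) = 2·arctan(0.45689) ≈ 49.1102°.

49.11°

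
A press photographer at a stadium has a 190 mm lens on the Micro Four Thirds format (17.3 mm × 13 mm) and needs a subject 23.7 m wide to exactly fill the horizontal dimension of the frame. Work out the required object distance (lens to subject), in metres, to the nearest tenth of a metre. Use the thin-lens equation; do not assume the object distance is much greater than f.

W: 23.7 m = 23700 mm.
Magnification m = w/W = dᵢ/dₒ; combined with 1/f = 1/dₒ + 1/dᵢ this gives dₒ = f·(1 + W/w).
dₒ = 190 mm × (1 + 23700/17.3) = 190 × 1370.9422 ≈ 260479.017 mm = 260.479 m.

260.5 m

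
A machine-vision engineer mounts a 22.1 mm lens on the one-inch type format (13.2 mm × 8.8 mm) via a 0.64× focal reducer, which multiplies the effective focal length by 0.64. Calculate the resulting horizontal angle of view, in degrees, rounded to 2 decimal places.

Effective focal length f = 22.1 × 0.64 = 14.144 mm.
α = 2·arctan(13.2 / (2 × 14.144)) = 2·arctan(0.46663) ≈ 50.0302°.

50.03°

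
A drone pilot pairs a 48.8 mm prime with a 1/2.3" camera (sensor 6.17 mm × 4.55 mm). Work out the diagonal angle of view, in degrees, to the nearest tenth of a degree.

9.0°

Sensor diagonal = √(6.17² + 4.55²) = √58.7714 ≈ 7.6663 mm.
Angle of view α = 2·arctan(d/2f) with d = 7.6663 mm and f = 48.8 mm.
d/2f = 0.07855; arctan(0.07855) ≈ 4.4912°, so α ≈ 8.9825°.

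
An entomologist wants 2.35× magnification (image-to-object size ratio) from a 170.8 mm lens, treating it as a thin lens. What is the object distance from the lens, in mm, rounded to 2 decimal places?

243.48 mm

With m = dᵢ/dₒ and 1/f = 1/dₒ + 1/dᵢ, substituting dᵢ = m·dₒ gives 1/f = (1 + 1/m)/dₒ, hence dₒ = f·(1 + 1/m).
dₒ = 170.8 × (1 + 1/2.35) = 170.8 × 1.42553 ≈ 243.481 mm.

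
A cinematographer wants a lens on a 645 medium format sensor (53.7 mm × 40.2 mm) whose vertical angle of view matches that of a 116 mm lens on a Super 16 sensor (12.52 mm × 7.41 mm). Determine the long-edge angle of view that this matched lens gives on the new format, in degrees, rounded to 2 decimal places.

4.89°

Equal vertical AOV ⇒ f₂ = f₁ · 40.2/7.41 = 116 × 5.42510 ≈ 629.3117 mm.
Long-edge AOV on the new format = 2·arctan(53.7 / (2 × 629.3117)) = 2·arctan(0.04267) ≈ 4.8862°.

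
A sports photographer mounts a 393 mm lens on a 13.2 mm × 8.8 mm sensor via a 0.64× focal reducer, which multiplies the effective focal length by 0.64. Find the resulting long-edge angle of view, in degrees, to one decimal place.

Effective focal length f = 393 × 0.64 = 251.52 mm.
α = 2·arctan(13.2 / (2 × 251.52)) = 2·arctan(0.02624) ≈ 3.0062°.

3.0°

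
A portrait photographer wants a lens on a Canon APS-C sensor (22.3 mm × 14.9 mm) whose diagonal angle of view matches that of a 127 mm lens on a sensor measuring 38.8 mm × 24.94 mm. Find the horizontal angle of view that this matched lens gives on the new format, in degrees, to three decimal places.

Sensor diagonal = √(38.8² + 24.94²) = √2127.4436 ≈ 46.1242 mm.
Sensor diagonal = √(22.3² + 14.9²) = √719.3000 ≈ 26.8198 mm.
Equal diagonal AOV ⇒ f₂ = f₁ · 26.8198/46.1242 = 127 × 0.58147 ≈ 73.8465 mm.
Horizontal AOV on the new format = 2·arctan(22.3 / (2 × 73.8465)) = 2·arctan(0.15099) ≈ 17.1723°.

17.172°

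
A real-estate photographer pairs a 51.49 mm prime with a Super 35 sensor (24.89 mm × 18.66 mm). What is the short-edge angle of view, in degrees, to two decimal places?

Angle of view α = 2·arctan(h/2f) with h = 18.66 mm and f = 51.49 mm.
h/2f = 0.18120; arctan(0.18120) ≈ 10.2706°, so α ≈ 20.5411°.

20.54°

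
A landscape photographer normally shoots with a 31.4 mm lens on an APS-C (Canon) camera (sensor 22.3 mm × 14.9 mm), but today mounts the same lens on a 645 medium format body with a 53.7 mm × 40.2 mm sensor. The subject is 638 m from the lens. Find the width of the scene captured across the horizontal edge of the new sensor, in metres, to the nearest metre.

The focal length stays 31.4 mm; the relevant sensor dimension is now w = 53.7 mm. Object distance dₒ = 638 m = 638000 mm.
Thin-lens field width W = w·(dₒ − f)/f = 53.7 × (638000 − 31.4)/31.4 ≈ 1091048.211 mm = 1091.05 m.

1091 m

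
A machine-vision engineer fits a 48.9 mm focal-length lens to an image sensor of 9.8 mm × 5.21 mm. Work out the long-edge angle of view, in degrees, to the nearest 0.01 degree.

Angle of view α = 2·arctan(w/2f) with w = 9.8 mm and f = 48.9 mm.
w/2f = 0.10020; arctan(0.10020) ≈ 5.7222°, so α ≈ 11.4444°.

11.44°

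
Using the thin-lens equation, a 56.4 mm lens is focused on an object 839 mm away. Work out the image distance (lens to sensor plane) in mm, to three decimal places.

60.465 mm

1/dᵢ = 1/f − 1/dₒ = 1/56.4 − 1/839 = 0.0165386 mm⁻¹.
dᵢ = 1/0.0165386 ≈ 60.4646 mm.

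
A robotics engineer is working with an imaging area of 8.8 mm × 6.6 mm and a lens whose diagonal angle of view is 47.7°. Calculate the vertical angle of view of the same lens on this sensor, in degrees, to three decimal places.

29.712°

Sensor diagonal = √(8.8² + 6.6²) = √121.0000 ≈ 11.0000 mm.
From the diagonal AOV: f = 11.0000 / (2·tan(23.85°)) = 11.0000 / 0.88419 ≈ 12.4408 mm.
Vertical AOV = 2·arctan(6.6 / (2 × 12.4408)) = 2·arctan(0.26526) ≈ 29.7120°.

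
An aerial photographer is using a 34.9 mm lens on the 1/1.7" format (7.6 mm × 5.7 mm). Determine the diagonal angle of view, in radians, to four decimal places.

0.2705 rad

Sensor diagonal = √(7.6² + 5.7²) = √90.2500 ≈ 9.5000 mm.
Angle of view α = 2·arctan(d/2f) with d = 9.5000 mm and f = 34.9 mm.
d/2f = 0.13610; arctan(0.13610) ≈ 0.1353 rad, so α ≈ 0.2705 rad.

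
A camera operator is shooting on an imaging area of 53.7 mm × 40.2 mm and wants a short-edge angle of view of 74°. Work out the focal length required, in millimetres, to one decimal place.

From α = 2·arctan(h/2f) we get f = h / (2·tan(α/2)).
With h = 40.2 mm and α/2 = 37°, tan(α/2) ≈ 0.75355, so f ≈ 40.2 / 1.50711 ≈ 26.6736 mm.

26.7 mm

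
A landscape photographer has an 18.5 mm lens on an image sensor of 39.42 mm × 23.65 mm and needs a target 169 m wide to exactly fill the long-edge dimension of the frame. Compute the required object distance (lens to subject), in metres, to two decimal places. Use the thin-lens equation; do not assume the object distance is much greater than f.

79.33 m

W: 169 m = 169000 mm.
Magnification m = w/W = dᵢ/dₒ; combined with 1/f = 1/dₒ + 1/dᵢ this gives dₒ = f·(1 + W/w).
dₒ = 18.5 mm × (1 + 169000/39.42) = 18.5 × 4288.1639 ≈ 79331.032 mm = 79.331 m.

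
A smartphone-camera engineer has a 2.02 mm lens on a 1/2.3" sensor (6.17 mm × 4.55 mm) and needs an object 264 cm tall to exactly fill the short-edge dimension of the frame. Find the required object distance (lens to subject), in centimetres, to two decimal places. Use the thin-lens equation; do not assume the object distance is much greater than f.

117.41 cm

W: 264 cm = 2640 mm.
Magnification m = h/W = dᵢ/dₒ; combined with 1/f = 1/dₒ + 1/dᵢ this gives dₒ = f·(1 + W/h).
dₒ = 2.02 mm × (1 + 2640/4.55) = 2.02 × 581.2198 ≈ 1174.064 mm = 117.406 cm.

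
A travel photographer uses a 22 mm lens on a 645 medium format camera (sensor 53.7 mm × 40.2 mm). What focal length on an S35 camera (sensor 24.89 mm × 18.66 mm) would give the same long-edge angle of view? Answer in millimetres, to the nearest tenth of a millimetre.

10.2 mm

Equal angle of view means equal width/f ratio, so f₂ = f₁ · (width₂/width₁) = 22 × 24.89/53.7.
f₂ = 22 × 0.46350 ≈ 10.197 mm.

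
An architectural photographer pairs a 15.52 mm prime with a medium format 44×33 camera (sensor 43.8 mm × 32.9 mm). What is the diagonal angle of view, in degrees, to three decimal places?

120.926°

Sensor diagonal = √(43.8² + 32.9²) = √3000.8500 ≈ 54.7800 mm.
Angle of view α = 2·arctan(d/2f) with d = 54.7800 mm and f = 15.52 mm.
d/2f = 1.76482; arctan(1.76482) ≈ 60.4628°, so α ≈ 120.9256°.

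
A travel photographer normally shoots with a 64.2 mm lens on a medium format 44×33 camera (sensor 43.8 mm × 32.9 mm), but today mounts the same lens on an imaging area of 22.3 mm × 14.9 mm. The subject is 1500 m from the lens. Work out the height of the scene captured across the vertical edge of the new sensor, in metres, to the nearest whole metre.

348 m

The focal length stays 64.2 mm; the relevant sensor dimension is now h = 14.9 mm. Object distance dₒ = 1500 m = 1.5e+06 mm.
Thin-lens field height W = h·(dₒ − f)/f = 14.9 × (1.5e+06 − 64.2)/64.2 ≈ 348115.941 mm = 348.116 m.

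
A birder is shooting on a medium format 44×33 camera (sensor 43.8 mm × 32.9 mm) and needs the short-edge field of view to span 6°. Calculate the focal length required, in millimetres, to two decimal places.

313.88 mm

From α = 2·arctan(h/2f) we get f = h / (2·tan(α/2)).
With h = 32.9 mm and α/2 = 3°, tan(α/2) ≈ 0.05241, so f ≈ 32.9 / 0.10482 ≈ 313.8847 mm.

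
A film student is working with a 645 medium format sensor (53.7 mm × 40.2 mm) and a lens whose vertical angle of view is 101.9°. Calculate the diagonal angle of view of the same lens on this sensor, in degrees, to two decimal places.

128.15°

From the vertical AOV: f = 40.2 / (2·tan(50.95°)) = 40.2 / 2.46539 ≈ 16.3057 mm.
Sensor diagonal = √(53.7² + 40.2²) = √4499.7300 ≈ 67.0800 mm.
Diagonal AOV = 2·arctan(67.0800 / (2 × 16.3057)) = 2·arctan(2.05695) ≈ 128.1459°.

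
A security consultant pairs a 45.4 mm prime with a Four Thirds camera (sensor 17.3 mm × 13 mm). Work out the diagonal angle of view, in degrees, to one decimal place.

26.8°

Sensor diagonal = √(17.3² + 13²) = √468.2900 ≈ 21.6400 mm.
Angle of view α = 2·arctan(d/2f) with d = 21.6400 mm and f = 45.4 mm.
d/2f = 0.23833; arctan(0.23833) ≈ 13.4050°, so α ≈ 26.8100°.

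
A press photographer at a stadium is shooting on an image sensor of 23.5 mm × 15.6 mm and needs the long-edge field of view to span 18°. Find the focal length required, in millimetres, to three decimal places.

74.187 mm

From α = 2·arctan(w/2f) we get f = w / (2·tan(α/2)).
With w = 23.5 mm and α/2 = 9°, tan(α/2) ≈ 0.15838, so f ≈ 23.5 / 0.31677 ≈ 74.1866 mm.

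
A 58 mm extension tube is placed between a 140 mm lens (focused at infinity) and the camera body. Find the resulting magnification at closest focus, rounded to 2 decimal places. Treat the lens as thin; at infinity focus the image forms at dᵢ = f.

The tube moves the image plane from f to f + e, so dᵢ = 140 + 58 = 198 mm. Focus is achieved when 1/f = 1/dₒ + 1/dᵢ, giving dₒ = 1/(1/f − 1/(f+e)).
Magnification m = dᵢ/dₒ = (f+e)·(1/f − 1/(f+e)) = e/f = 58/140 ≈ 0.4143.

0.41×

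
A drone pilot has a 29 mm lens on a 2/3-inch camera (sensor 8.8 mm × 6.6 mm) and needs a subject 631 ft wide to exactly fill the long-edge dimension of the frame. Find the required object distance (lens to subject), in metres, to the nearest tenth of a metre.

W: 631 ft × 304.8 mm/ft = 192328.79 mm.
Magnification m = w/W = dᵢ/dₒ; combined with 1/f = 1/dₒ + 1/dᵢ this gives dₒ = f·(1 + W/w).
dₒ = 29 mm × (1 + 192329/8.8) = 29 × 21856.5448 ≈ 633839.798 mm = 633.84 m.

633.8 m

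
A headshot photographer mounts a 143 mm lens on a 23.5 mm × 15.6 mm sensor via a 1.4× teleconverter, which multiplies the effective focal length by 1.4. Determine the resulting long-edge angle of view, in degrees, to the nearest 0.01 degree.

6.72°

Effective focal length f = 143 × 1.4 = 200.2 mm.
α = 2·arctan(23.5 / (2 × 200.2)) = 2·arctan(0.05869) ≈ 6.7178°.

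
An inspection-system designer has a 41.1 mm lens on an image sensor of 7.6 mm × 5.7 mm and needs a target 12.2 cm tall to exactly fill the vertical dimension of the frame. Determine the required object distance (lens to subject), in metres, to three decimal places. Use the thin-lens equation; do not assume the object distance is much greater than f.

0.921 m

W: 12.2 cm = 122 mm.
Magnification m = h/W = dᵢ/dₒ; combined with 1/f = 1/dₒ + 1/dᵢ this gives dₒ = f·(1 + W/h).
dₒ = 41.1 mm × (1 + 122/5.7) = 41.1 × 22.4035 ≈ 920.784 mm = 0.920784 m.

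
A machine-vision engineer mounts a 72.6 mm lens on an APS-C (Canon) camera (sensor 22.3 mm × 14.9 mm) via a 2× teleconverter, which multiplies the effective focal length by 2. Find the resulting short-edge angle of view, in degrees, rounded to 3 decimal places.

Effective focal length f = 72.6 × 2 = 145.2 mm.
α = 2·arctan(14.9 / (2 × 145.2)) = 2·arctan(0.05131) ≈ 5.8744°.

5.874°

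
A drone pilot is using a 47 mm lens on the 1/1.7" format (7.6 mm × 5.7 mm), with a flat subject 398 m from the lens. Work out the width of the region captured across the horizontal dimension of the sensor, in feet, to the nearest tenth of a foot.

dₒ: 398 m = 398000 mm.
Similar triangles through the lens centre give W/dₒ = w/dᵢ; with 1/f = 1/dₒ + 1/dᵢ this gives W = w·(dₒ − f)/f.
W = 7.6 mm × (398000 − 47) / 47 = 7.6 × 8467.0851 ≈ 64349.847 mm = 64349.847/304.8 ft = 211.122 ft.

211.1 ft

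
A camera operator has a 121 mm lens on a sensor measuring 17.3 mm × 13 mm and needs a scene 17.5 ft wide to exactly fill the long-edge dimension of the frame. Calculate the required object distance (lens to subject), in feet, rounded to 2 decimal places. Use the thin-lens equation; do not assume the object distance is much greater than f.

122.80 ft

W: 17.5 ft × 304.8 mm/ft = 5334.00 mm.
Magnification m = w/W = dᵢ/dₒ; combined with 1/f = 1/dₒ + 1/dᵢ this gives dₒ = f·(1 + W/w).
dₒ = 121 mm × (1 + 5334/17.3) = 121 × 309.3237 ≈ 37428.166 mm = 37428.166/304.8 ft = 122.796 ft.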